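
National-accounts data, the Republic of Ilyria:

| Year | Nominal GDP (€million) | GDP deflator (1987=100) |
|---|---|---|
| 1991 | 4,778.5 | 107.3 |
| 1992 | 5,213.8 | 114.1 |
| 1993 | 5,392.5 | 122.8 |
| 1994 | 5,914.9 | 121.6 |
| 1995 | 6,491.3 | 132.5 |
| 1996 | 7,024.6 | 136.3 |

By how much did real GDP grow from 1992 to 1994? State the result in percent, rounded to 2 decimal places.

6.45%

Real GDP 1992 = 5213.8/1.141 = 4569.50.
Real GDP 1994 = 5914.9/1.216 = 4864.23.
Change = 4864.23/4569.50 − 1 = 0.0645.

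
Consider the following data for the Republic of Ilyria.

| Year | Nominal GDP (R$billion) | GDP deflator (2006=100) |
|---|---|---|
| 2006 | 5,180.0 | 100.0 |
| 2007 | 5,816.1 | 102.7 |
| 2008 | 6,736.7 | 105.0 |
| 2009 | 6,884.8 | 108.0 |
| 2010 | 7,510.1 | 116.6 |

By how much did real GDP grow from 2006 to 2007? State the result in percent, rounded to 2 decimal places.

9.33%

Real GDP 2006 = 5180.0/1.000 = 5180.00.
Real GDP 2007 = 5816.1/1.027 = 5663.19.
Change = 5663.19/5180.00 − 1 = 0.0933.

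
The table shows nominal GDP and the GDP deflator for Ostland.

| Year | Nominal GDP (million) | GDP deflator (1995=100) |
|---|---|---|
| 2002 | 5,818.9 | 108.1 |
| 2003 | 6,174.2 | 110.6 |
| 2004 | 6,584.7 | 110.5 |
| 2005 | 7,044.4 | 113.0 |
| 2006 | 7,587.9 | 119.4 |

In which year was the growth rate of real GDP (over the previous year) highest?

2003: real = 6174.2/1.106 = 5582.46; growth vs 2002 (5382.89) = 3.71%.
2004: real = 6584.7/1.105 = 5959.00; growth vs 2003 (5582.46) = 6.75%.
2005: real = 7044.4/1.130 = 6233.98; growth vs 2004 (5959.00) = 4.61%.
2006: real = 7587.9/1.194 = 6355.03; growth vs 2005 (6233.98) = 1.94%.

2004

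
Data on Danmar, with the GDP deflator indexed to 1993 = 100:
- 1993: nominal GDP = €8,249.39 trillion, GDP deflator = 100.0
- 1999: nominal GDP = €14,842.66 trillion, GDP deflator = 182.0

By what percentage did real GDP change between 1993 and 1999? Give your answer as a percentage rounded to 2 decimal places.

-1.14%

Deflate each year: 1993 → 8249.39/1.000 = 8249.39; 1999 → 14842.66/1.820 = 8155.31.
So real GDP changed by 8155.31/8249.39 − 1 = -0.0114, i.e. -1.14%.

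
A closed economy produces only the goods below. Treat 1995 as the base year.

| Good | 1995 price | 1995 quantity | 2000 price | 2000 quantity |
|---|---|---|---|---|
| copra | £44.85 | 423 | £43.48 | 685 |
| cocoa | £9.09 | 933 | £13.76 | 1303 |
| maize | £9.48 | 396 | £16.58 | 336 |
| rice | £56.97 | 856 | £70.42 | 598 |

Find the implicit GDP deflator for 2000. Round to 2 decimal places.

119.51

Nominal GDP 2000 = 43.48·685 + 13.76·1303 + 16.58·336 + 70.42·598 = 95395.12.
Real GDP 2000 (at 1995 prices) = 44.85·685 + 9.09·1303 + 9.48·336 + 56.97·598 = 79819.86.
Deflator = Nominal/Real × 100 = 95395.12/79819.86 × 100 = 119.513.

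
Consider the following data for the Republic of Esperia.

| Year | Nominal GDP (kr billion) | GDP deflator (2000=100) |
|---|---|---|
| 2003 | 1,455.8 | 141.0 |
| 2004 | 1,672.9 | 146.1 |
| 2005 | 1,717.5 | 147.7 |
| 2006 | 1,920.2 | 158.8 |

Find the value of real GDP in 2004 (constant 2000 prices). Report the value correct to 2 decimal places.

Real GDP 2004 = 1672.9 / 1.461 = 1145.04.

kr 1,145.04 billion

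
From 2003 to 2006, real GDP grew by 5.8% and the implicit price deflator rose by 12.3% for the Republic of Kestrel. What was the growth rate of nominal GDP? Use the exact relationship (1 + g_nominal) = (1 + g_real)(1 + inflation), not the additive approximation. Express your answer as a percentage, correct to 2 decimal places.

18.81%

(1 + g_nom) = (1 + g_real)(1 + π) = 1.0580 × 1.1230 = 1.18813.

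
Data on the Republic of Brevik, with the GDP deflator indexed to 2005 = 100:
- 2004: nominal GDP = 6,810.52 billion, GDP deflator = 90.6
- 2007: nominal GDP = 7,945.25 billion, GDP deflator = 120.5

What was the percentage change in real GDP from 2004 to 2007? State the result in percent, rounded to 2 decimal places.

Real GDP 2004 = 6810.52 / 0.906 = 7517.13.
Real GDP 2007 = 7945.25 / 1.205 = 6593.57.
Real growth = 6593.57 / 7517.13 − 1 = -0.1229.

-12.29%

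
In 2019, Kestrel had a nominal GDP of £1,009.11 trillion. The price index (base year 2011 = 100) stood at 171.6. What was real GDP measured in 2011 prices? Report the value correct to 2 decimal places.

£588.06 trillion

Real GDP = Nominal / (price index/100) = 1009.11 / 1.716 = 588.06.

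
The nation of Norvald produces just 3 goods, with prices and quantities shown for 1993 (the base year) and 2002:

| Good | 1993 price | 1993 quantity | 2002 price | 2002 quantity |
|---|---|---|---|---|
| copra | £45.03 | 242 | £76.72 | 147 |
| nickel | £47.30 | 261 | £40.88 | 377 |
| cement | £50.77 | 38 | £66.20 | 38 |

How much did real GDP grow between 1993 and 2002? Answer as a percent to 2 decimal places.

Real GDP 1993 = Nominal GDP 1993 = 45.03·242 + 47.30·261 + 50.77·38 = 25171.82.
Real GDP 2002 (at 1993 prices) = 45.03·147 + 47.30·377 + 50.77·38 = 26380.77.
Real growth = 26380.77/25171.82 − 1 = 0.0480.

4.80%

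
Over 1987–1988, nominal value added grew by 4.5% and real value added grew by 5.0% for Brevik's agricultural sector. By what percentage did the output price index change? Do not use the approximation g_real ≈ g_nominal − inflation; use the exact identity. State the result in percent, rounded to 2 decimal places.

-0.48%

(1 + g_nom) = (1 + g_real)(1 + π), so π = 1.0450 / 1.0500 − 1 = -0.00476.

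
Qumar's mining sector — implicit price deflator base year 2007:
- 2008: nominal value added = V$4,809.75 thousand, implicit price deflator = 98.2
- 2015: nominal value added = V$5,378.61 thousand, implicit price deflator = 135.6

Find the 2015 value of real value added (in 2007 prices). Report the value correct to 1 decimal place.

V$3,966.5 thousand

Real value added = Nominal / (implicit price deflator/100) = 5378.61 / 1.356 = 3966.53.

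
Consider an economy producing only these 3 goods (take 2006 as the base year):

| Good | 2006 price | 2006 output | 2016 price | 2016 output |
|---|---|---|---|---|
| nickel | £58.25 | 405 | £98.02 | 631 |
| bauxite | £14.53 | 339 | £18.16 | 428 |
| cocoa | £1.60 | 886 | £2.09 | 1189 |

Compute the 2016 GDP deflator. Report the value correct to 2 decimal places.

Nominal GDP 2016 = 98.02·631 + 18.16·428 + 2.09·1189 = 72108.11.
Real GDP 2016 (at 2006 prices) = 58.25·631 + 14.53·428 + 1.60·1189 = 44876.99.
Deflator = Nominal/Real × 100 = 72108.11/44876.99 × 100 = 160.679.

160.68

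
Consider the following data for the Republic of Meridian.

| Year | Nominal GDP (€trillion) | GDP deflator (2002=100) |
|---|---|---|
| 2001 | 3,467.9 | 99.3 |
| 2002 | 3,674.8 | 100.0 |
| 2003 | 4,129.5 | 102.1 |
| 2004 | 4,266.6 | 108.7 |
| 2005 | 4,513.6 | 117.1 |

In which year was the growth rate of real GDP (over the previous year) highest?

2002: real = 3674.8/1.000 = 3674.80; growth vs 2001 (3492.35) = 5.22%.
2003: real = 4129.5/1.021 = 4044.56; growth vs 2002 (3674.80) = 10.06%.
2004: real = 4266.6/1.087 = 3925.11; growth vs 2003 (4044.56) = -2.95%.
2005: real = 4513.6/1.171 = 3854.48; growth vs 2004 (3925.11) = -1.80%.

2003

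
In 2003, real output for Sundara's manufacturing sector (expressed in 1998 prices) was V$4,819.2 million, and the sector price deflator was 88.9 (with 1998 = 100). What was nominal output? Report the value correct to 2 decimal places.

V$4,284.27 million

Nominal output = Real × (sector price deflator/100) = 4819.2 × 0.889 = 4284.27.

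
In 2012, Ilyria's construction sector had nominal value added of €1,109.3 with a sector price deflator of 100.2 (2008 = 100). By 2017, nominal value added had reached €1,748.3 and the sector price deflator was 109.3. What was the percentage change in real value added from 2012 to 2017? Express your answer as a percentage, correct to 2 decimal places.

Deflate each year: 2012 → 1109.3/1.002 = 1107.09; 2017 → 1748.3/1.093 = 1599.54.
So real value added changed by 1599.54/1107.09 − 1 = 0.4448, i.e. 44.48%.

44.48%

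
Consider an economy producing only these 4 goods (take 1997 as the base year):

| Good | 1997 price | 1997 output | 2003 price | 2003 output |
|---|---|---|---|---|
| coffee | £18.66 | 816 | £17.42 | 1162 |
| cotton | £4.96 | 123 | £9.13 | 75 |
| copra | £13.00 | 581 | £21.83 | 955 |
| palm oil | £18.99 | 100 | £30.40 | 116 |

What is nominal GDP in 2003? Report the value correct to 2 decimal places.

Nominal GDP 2003 = Σ (p_2003 × q_2003) = 17.42·1162 + 9.13·75 + 21.83·955 + 30.40·116 = 45300.84.

£45300.84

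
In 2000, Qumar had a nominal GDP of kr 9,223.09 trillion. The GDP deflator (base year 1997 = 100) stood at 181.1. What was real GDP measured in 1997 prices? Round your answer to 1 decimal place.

kr 5,092.8 trillion

Real GDP = Nominal / (GDP deflator/100) = 9223.09 / 1.811 = 5092.82.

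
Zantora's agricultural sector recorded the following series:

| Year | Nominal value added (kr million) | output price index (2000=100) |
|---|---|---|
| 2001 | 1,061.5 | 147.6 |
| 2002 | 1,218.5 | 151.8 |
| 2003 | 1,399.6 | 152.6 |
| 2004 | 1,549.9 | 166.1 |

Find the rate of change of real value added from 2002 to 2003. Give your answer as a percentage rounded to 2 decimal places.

14.26%

Real value added 2002 = 1218.5/1.518 = 802.70.
Real value added 2003 = 1399.6/1.526 = 917.17.
Change = 917.17/802.70 − 1 = 0.1426.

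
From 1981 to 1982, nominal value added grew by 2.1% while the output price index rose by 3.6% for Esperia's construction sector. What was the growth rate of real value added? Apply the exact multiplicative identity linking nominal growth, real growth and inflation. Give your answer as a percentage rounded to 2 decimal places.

-1.45%

(1 + g_nom) = (1 + g_real)(1 + π), so g_real = 1.0210 / 1.0360 − 1 = -0.01448.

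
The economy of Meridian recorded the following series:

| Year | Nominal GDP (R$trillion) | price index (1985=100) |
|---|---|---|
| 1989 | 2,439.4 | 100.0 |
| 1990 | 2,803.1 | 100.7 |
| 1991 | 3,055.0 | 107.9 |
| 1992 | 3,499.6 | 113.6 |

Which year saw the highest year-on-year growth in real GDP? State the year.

1990: real = 2803.1/1.007 = 2783.61; growth vs 1989 (2439.40) = 14.11%.
1991: real = 3055.0/1.079 = 2831.33; growth vs 1990 (2783.61) = 1.71%.
1992: real = 3499.6/1.136 = 3080.63; growth vs 1991 (2831.33) = 8.81%.

1990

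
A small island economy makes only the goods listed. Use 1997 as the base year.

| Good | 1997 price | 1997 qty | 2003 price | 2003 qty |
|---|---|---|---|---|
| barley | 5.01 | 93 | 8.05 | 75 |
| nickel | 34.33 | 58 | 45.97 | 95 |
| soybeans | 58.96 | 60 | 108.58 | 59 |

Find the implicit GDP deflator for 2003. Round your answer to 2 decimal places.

Nominal GDP 2003 = 8.05·75 + 45.97·95 + 108.58·59 = 11377.12.
Real GDP 2003 (at 1997 prices) = 5.01·75 + 34.33·95 + 58.96·59 = 7115.74.
Deflator = Nominal/Real × 100 = 11377.12/7115.74 × 100 = 159.887.

159.89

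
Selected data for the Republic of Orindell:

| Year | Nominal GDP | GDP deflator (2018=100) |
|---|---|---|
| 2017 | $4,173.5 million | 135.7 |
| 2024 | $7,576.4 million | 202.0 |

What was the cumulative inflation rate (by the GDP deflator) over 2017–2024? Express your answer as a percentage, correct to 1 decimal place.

Price-level change = 202.0 / 135.7 − 1 = 0.4886.

48.9%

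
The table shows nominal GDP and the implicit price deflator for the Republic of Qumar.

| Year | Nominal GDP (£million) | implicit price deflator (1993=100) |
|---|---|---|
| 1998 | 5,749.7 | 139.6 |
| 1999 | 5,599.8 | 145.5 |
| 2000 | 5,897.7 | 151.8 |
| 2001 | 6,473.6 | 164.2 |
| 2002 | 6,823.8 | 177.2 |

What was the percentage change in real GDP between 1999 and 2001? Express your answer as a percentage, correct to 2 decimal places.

2.44%

Real GDP 1999 = 5599.8/1.455 = 3848.66.
Real GDP 2001 = 6473.6/1.642 = 3942.51.
Change = 3942.51/3848.66 − 1 = 0.0244.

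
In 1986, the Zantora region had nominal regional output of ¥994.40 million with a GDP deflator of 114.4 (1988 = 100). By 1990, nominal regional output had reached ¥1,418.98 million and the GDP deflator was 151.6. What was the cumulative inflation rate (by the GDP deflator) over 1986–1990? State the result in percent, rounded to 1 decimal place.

Price-level change = 151.6 / 114.4 − 1 = 0.3252.

32.5%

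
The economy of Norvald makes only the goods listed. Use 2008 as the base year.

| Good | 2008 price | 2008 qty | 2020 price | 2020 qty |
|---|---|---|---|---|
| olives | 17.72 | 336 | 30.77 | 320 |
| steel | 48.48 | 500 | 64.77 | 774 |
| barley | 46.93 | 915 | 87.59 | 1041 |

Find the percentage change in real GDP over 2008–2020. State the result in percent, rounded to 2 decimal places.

25.86%

Real GDP 2008 = Nominal GDP 2008 = 17.72·336 + 48.48·500 + 46.93·915 = 73134.87.
Real GDP 2020 (at 2008 prices) = 17.72·320 + 48.48·774 + 46.93·1041 = 92048.05.
Real growth = 92048.05/73134.87 − 1 = 0.2586.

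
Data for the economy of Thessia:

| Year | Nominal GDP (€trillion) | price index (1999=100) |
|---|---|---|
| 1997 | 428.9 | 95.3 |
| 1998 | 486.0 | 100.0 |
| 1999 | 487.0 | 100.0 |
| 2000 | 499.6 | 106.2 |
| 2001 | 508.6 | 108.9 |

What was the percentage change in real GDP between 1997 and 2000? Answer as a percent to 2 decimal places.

4.53%

Real GDP 1997 = 428.9/0.953 = 450.05.
Real GDP 2000 = 499.6/1.062 = 470.43.
Change = 470.43/450.05 − 1 = 0.0453.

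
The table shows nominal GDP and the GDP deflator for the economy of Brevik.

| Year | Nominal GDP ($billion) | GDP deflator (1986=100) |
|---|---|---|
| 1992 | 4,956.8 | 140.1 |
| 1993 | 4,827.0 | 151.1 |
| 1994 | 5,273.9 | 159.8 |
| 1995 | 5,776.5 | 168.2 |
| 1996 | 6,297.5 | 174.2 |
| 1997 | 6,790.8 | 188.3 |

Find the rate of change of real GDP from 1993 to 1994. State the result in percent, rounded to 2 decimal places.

Real GDP 1993 = 4827.0/1.511 = 3194.57.
Real GDP 1994 = 5273.9/1.598 = 3300.31.
Change = 3300.31/3194.57 − 1 = 0.0331.

3.31%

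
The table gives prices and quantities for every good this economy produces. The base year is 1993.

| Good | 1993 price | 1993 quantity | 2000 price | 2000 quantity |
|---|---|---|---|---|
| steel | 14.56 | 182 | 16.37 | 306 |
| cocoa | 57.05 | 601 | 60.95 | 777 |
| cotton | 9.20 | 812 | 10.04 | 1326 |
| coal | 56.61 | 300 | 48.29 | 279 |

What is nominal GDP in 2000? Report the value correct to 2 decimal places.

79153.32

Nominal GDP 2000 = Σ (p_2000 × q_2000) = 16.37·306 + 60.95·777 + 10.04·1326 + 48.29·279 = 79153.32.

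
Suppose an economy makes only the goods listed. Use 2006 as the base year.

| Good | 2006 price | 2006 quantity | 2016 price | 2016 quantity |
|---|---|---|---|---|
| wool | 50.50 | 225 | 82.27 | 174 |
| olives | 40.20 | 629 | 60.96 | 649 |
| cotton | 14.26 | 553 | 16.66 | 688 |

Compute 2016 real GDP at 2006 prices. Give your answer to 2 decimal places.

Real GDP 2016 = Σ (p_2006 × q_2016) = 50.50·174 + 40.20·649 + 14.26·688 = 44687.68.

44687.68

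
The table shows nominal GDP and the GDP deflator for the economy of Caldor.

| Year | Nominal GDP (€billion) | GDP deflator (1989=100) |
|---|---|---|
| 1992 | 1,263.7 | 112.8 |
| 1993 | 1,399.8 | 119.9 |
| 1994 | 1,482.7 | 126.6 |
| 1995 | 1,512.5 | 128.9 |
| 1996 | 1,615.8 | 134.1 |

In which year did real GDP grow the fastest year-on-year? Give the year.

1993

1993: real = 1399.8/1.199 = 1167.47; growth vs 1992 (1120.30) = 4.21%.
1994: real = 1482.7/1.266 = 1171.17; growth vs 1993 (1167.47) = 0.32%.
1995: real = 1512.5/1.289 = 1173.39; growth vs 1994 (1171.17) = 0.19%.
1996: real = 1615.8/1.341 = 1204.92; growth vs 1995 (1173.39) = 2.69%.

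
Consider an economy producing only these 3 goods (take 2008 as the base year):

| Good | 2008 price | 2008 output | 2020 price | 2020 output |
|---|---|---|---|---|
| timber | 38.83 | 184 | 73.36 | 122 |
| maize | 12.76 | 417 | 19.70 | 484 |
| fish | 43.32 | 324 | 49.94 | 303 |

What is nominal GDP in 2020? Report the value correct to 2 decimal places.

33616.54

Nominal GDP 2020 = Σ (p_2020 × q_2020) = 73.36·122 + 19.70·484 + 49.94·303 = 33616.54.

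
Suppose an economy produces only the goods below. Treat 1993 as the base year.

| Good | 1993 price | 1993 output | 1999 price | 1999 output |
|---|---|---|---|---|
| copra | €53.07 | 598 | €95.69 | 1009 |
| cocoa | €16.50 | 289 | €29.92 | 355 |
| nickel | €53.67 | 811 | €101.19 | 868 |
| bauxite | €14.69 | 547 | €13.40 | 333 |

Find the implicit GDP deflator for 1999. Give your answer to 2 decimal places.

Nominal GDP 1999 = 95.69·1009 + 29.92·355 + 101.19·868 + 13.40·333 = 199467.93.
Real GDP 1999 (at 1993 prices) = 53.07·1009 + 16.50·355 + 53.67·868 + 14.69·333 = 110882.46.
Deflator = Nominal/Real × 100 = 199467.93/110882.46 × 100 = 179.891.

179.89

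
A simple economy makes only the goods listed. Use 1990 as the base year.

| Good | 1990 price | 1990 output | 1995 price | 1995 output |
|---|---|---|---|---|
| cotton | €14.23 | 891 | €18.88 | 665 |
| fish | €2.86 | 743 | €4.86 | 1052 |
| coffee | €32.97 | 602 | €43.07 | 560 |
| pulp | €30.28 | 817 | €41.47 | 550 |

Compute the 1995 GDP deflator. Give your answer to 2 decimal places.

Nominal GDP 1995 = 18.88·665 + 4.86·1052 + 43.07·560 + 41.47·550 = 64595.62.
Real GDP 1995 (at 1990 prices) = 14.23·665 + 2.86·1052 + 32.97·560 + 30.28·550 = 47588.87.
Deflator = Nominal/Real × 100 = 64595.62/47588.87 × 100 = 135.737.

135.74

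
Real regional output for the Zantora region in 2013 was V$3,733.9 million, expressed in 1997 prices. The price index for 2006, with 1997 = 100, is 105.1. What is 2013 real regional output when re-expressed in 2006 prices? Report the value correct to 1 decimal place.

V$3,924.3 million

Real regional output in 2006 prices = Real regional output in 1997 prices × (P_2006/P_1997) = 3733.9 × 1.051 = 3924.33.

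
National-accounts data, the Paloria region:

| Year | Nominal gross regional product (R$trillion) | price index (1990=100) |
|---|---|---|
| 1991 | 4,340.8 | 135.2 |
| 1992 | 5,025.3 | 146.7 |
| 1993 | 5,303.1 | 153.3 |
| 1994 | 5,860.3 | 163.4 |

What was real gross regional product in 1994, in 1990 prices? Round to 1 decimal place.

R$3,586.5 trillion

Real gross regional product 1994 = 5860.3 / 1.634 = 3586.47.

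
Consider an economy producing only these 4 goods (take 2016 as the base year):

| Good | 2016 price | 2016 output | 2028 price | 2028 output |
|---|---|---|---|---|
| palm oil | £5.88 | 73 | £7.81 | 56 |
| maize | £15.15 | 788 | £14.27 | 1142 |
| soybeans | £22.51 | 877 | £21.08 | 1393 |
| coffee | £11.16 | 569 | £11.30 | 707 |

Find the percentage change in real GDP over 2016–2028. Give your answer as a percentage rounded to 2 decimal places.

47.89%

Real GDP 2016 = Nominal GDP 2016 = 5.88·73 + 15.15·788 + 22.51·877 + 11.16·569 = 38458.75.
Real GDP 2028 (at 2016 prices) = 5.88·56 + 15.15·1142 + 22.51·1393 + 11.16·707 = 56877.13.
Real growth = 56877.13/38458.75 − 1 = 0.4789.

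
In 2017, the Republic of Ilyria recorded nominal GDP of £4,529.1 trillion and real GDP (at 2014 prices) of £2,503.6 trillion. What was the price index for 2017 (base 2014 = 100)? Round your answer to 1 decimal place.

180.9

price index = (Nominal / Real) × 100 = 4529.1 / 2503.6 × 100 = 180.90.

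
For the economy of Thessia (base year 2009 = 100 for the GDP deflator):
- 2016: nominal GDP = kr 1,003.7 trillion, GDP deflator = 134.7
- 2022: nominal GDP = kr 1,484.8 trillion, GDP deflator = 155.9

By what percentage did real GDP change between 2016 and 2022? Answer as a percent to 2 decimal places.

Deflate each year: 2016 → 1003.7/1.347 = 745.14; 2022 → 1484.8/1.559 = 952.41.
So real GDP changed by 952.41/745.14 − 1 = 0.2782, i.e. 27.82%.

27.82%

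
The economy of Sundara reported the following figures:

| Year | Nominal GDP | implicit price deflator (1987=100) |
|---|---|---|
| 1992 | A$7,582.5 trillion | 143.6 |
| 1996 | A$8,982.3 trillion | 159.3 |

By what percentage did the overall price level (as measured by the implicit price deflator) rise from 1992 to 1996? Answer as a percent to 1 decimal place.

10.9%

Price-level change = 159.3 / 143.6 − 1 = 0.1093.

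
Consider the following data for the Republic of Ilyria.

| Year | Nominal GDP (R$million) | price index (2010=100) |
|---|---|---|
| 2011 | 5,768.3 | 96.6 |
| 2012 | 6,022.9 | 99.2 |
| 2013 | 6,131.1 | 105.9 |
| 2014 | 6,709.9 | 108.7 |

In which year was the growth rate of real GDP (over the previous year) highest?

2012: real = 6022.9/0.992 = 6071.47; growth vs 2011 (5971.33) = 1.68%.
2013: real = 6131.1/1.059 = 5789.52; growth vs 2012 (6071.47) = -4.64%.
2014: real = 6709.9/1.087 = 6172.86; growth vs 2013 (5789.52) = 6.62%.

2014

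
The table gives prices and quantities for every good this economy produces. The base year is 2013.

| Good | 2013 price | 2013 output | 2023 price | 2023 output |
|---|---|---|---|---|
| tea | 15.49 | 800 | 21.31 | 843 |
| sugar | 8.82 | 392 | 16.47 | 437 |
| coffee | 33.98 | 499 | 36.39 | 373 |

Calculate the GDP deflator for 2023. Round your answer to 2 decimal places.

130.92

Nominal GDP 2023 = 21.31·843 + 16.47·437 + 36.39·373 = 38735.19.
Real GDP 2023 (at 2013 prices) = 15.49·843 + 8.82·437 + 33.98·373 = 29586.95.
Deflator = Nominal/Real × 100 = 38735.19/29586.95 × 100 = 130.920.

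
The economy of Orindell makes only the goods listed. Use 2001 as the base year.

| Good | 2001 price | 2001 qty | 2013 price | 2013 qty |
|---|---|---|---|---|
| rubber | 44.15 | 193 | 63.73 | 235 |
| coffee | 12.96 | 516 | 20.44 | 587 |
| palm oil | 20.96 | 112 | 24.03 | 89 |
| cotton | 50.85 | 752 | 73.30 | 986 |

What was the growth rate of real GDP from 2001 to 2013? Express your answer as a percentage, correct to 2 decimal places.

Real GDP 2001 = Nominal GDP 2001 = 44.15·193 + 12.96·516 + 20.96·112 + 50.85·752 = 55795.03.
Real GDP 2013 (at 2001 prices) = 44.15·235 + 12.96·587 + 20.96·89 + 50.85·986 = 69986.31.
Real growth = 69986.31/55795.03 − 1 = 0.2543.

25.43%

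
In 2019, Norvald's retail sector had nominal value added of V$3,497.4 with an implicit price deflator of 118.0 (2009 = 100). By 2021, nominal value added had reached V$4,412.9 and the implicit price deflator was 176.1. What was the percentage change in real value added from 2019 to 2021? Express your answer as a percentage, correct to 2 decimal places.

Deflate each year: 2019 → 3497.4/1.180 = 2963.90; 2021 → 4412.9/1.761 = 2505.91.
So real value added changed by 2505.91/2963.90 − 1 = -0.1545, i.e. -15.45%.

-15.45%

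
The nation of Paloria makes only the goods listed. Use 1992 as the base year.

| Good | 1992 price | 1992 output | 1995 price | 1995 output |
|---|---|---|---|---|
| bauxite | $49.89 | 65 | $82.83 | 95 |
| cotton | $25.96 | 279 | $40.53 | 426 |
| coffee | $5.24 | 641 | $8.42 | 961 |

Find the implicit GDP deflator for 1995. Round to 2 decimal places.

159.48

Nominal GDP 1995 = 82.83·95 + 40.53·426 + 8.42·961 = 33226.25.
Real GDP 1995 (at 1992 prices) = 49.89·95 + 25.96·426 + 5.24·961 = 20834.15.
Deflator = Nominal/Real × 100 = 33226.25/20834.15 × 100 = 159.480.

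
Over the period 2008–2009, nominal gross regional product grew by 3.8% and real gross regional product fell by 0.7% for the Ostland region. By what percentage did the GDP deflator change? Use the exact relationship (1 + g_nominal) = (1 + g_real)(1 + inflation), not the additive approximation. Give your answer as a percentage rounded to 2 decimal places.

4.53%

(1 + g_nom) = (1 + g_real)(1 + π), so π = 1.0380 / 0.9930 − 1 = 0.04532.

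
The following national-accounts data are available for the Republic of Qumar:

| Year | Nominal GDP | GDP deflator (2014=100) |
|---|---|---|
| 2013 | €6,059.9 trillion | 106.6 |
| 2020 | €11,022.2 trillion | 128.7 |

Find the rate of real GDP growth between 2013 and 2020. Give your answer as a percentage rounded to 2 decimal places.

Real GDP 2013 = 6059.9 / 1.066 = 5684.71.
Real GDP 2020 = 11022.2 / 1.287 = 8564.26.
Real growth = 8564.26 / 5684.71 − 1 = 0.5065.

50.65%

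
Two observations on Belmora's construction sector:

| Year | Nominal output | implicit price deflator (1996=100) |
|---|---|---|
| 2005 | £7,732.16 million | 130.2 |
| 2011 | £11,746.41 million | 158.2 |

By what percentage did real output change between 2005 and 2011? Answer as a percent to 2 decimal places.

Deflate each year: 2005 → 7732.16/1.302 = 5938.68; 2011 → 11746.41/1.582 = 7425.04.
So real output changed by 7425.04/5938.68 − 1 = 0.2503, i.e. 25.03%.

25.03%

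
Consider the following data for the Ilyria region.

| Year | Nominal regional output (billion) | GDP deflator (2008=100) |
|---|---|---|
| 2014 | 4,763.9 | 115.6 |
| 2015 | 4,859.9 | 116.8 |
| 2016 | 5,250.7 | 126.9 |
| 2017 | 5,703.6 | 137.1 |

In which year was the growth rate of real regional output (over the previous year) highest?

2015

2015: real = 4859.9/1.168 = 4160.87; growth vs 2014 (4121.02) = 0.97%.
2016: real = 5250.7/1.269 = 4137.67; growth vs 2015 (4160.87) = -0.56%.
2017: real = 5703.6/1.371 = 4160.18; growth vs 2016 (4137.67) = 0.54%.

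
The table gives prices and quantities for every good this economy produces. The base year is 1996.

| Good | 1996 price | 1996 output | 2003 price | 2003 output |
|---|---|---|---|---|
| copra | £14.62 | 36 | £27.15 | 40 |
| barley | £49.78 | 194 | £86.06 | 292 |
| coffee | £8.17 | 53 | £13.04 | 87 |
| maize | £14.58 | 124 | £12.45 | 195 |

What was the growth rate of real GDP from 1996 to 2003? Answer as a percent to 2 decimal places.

Real GDP 1996 = Nominal GDP 1996 = 14.62·36 + 49.78·194 + 8.17·53 + 14.58·124 = 12424.57.
Real GDP 2003 (at 1996 prices) = 14.62·40 + 49.78·292 + 8.17·87 + 14.58·195 = 18674.45.
Real growth = 18674.45/12424.57 − 1 = 0.5030.

50.30%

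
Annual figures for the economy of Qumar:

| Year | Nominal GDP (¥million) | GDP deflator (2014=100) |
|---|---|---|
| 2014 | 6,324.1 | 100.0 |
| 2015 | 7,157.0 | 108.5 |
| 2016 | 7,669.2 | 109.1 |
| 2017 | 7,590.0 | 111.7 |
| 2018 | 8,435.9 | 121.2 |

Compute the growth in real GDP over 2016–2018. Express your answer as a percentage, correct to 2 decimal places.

Real GDP 2016 = 7669.2/1.091 = 7029.51.
Real GDP 2018 = 8435.9/1.212 = 6960.31.
Change = 6960.31/7029.51 − 1 = -0.0098.

-0.98%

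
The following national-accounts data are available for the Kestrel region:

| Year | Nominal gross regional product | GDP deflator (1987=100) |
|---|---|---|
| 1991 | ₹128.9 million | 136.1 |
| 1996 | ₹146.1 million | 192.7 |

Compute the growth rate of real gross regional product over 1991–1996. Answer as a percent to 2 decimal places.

-19.95%

Deflate each year: 1991 → 128.9/1.361 = 94.71; 1996 → 146.1/1.927 = 75.82.
So real gross regional product changed by 75.82/94.71 − 1 = -0.1995, i.e. -19.95%.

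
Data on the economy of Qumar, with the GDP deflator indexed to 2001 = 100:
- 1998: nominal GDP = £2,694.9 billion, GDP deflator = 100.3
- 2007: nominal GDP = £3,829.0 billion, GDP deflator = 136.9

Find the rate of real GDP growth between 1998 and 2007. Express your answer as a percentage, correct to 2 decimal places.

Real GDP 1998 = 2694.9 / 1.003 = 2686.84.
Real GDP 2007 = 3829.0 / 1.369 = 2796.93.
Real growth = 2796.93 / 2686.84 − 1 = 0.0410.

4.10%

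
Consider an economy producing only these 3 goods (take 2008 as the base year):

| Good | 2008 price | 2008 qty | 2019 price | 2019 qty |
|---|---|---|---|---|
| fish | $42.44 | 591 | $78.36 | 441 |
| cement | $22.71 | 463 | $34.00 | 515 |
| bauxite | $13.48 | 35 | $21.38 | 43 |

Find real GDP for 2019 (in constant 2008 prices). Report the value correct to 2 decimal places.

Real GDP 2019 = Σ (p_2008 × q_2019) = 42.44·441 + 22.71·515 + 13.48·43 = 30991.33.

$30991.33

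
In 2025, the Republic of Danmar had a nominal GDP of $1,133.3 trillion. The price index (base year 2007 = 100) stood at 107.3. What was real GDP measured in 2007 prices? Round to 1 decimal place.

Real GDP = Nominal / (price index/100) = 1133.3 / 1.073 = 1056.20.

$1,056.2 trillion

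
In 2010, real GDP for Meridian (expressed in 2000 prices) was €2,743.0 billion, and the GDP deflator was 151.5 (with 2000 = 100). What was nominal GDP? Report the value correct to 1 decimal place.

€4,155.6 billion

Nominal GDP = Real × (GDP deflator/100) = 2743.0 × 1.515 = 4155.65.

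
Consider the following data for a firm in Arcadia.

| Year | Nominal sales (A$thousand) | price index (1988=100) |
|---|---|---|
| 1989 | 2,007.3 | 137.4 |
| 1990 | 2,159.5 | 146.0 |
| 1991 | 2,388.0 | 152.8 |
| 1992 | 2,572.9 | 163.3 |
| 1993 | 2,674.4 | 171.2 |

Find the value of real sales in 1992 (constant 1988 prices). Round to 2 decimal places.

Real sales 1992 = 2572.9 / 1.633 = 1575.57.

A$1,575.57 thousand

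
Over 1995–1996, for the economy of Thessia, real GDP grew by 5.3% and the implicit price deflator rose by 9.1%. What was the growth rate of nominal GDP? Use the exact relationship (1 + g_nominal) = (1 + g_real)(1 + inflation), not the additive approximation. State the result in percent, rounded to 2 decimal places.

14.88%

(1 + g_nom) = (1 + g_real)(1 + π) = 1.0530 × 1.0910 = 1.14882.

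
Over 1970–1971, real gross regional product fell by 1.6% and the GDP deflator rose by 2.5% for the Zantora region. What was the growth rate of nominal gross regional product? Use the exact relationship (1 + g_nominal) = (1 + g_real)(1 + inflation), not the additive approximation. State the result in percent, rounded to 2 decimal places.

(1 + g_nom) = (1 + g_real)(1 + π) = 0.9840 × 1.0250 = 1.00860.

0.86%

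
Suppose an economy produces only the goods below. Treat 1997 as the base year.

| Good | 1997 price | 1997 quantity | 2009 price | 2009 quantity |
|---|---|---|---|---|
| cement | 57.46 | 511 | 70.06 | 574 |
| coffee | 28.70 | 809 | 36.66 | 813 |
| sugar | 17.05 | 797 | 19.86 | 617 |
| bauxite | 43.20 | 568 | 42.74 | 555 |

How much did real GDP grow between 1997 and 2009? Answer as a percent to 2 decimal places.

Real GDP 1997 = Nominal GDP 1997 = 57.46·511 + 28.70·809 + 17.05·797 + 43.20·568 = 90706.81.
Real GDP 2009 (at 1997 prices) = 57.46·574 + 28.70·813 + 17.05·617 + 43.20·555 = 90810.99.
Real growth = 90810.99/90706.81 − 1 = 0.0011.

0.11%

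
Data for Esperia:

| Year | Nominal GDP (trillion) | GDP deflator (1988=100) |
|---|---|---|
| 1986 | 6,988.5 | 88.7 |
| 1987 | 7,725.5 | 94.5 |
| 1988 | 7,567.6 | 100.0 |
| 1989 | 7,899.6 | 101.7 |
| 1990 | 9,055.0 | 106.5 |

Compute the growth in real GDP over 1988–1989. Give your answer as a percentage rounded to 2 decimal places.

Real GDP 1988 = 7567.6/1.000 = 7567.60.
Real GDP 1989 = 7899.6/1.017 = 7767.55.
Change = 7767.55/7567.60 − 1 = 0.0264.

2.64%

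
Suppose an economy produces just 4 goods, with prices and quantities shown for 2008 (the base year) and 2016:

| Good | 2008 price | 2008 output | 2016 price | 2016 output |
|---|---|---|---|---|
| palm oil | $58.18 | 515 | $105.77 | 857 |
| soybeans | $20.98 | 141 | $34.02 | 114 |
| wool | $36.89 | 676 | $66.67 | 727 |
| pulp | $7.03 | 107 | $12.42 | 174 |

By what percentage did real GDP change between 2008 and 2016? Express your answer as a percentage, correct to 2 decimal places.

Real GDP 2008 = Nominal GDP 2008 = 58.18·515 + 20.98·141 + 36.89·676 + 7.03·107 = 58610.73.
Real GDP 2016 (at 2008 prices) = 58.18·857 + 20.98·114 + 36.89·727 + 7.03·174 = 80294.23.
Real growth = 80294.23/58610.73 − 1 = 0.3700.

37.00%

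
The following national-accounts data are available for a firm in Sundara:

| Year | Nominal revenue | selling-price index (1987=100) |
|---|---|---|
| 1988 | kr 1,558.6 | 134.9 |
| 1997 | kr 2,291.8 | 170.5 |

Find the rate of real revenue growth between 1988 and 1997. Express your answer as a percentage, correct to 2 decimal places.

Deflate each year: 1988 → 1558.6/1.349 = 1155.37; 1997 → 2291.8/1.705 = 1344.16.
So real revenue changed by 1344.16/1155.37 − 1 = 0.1634, i.e. 16.34%.

16.34%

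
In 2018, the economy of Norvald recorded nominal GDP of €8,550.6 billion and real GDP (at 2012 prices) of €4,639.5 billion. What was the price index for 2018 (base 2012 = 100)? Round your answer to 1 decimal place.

184.3

price index = (Nominal / Real) × 100 = 8550.6 / 4639.5 × 100 = 184.30.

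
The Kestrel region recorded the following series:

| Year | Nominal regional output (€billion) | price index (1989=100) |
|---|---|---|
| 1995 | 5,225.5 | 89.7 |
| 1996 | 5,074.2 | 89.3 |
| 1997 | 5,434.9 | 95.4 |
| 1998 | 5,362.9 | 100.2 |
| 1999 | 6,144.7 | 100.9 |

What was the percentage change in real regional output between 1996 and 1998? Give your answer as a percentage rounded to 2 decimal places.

Real regional output 1996 = 5074.2/0.893 = 5682.19.
Real regional output 1998 = 5362.9/1.002 = 5352.20.
Change = 5352.20/5682.19 − 1 = -0.0581.

-5.81%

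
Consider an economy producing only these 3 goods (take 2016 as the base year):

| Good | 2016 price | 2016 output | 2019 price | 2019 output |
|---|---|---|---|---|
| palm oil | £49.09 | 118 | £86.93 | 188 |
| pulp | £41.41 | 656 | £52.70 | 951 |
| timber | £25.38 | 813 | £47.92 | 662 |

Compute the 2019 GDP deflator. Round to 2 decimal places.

Nominal GDP 2019 = 86.93·188 + 52.70·951 + 47.92·662 = 98183.58.
Real GDP 2019 (at 2016 prices) = 49.09·188 + 41.41·951 + 25.38·662 = 65411.39.
Deflator = Nominal/Real × 100 = 98183.58/65411.39 × 100 = 150.102.

150.10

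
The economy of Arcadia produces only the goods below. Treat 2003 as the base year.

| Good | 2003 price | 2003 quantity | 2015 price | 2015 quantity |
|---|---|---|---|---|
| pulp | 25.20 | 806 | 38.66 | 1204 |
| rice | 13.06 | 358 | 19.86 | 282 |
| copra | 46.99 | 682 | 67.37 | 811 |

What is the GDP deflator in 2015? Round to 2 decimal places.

148.04

Nominal GDP 2015 = 38.66·1204 + 19.86·282 + 67.37·811 = 106784.23.
Real GDP 2015 (at 2003 prices) = 25.20·1204 + 13.06·282 + 46.99·811 = 72132.61.
Deflator = Nominal/Real × 100 = 106784.23/72132.61 × 100 = 148.039.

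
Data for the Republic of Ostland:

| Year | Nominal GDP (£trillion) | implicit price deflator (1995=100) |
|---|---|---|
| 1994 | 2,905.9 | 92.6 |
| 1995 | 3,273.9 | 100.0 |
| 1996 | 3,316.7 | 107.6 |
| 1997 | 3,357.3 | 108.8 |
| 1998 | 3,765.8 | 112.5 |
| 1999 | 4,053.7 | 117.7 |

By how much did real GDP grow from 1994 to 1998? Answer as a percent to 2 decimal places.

6.67%

Real GDP 1994 = 2905.9/0.926 = 3138.12.
Real GDP 1998 = 3765.8/1.125 = 3347.38.
Change = 3347.38/3138.12 − 1 = 0.0667.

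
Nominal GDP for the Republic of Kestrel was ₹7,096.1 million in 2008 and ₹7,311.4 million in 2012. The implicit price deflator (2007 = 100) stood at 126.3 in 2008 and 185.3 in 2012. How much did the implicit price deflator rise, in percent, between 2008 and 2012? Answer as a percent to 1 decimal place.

Price-level change = 185.3 / 126.3 − 1 = 0.4671.

46.7%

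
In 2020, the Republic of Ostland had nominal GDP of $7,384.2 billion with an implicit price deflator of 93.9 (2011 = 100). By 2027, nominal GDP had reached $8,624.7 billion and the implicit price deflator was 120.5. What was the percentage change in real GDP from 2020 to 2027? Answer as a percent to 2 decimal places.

Deflate each year: 2020 → 7384.2/0.939 = 7863.90; 2027 → 8624.7/1.205 = 7157.43.
So real GDP changed by 7157.43/7863.90 − 1 = -0.0898, i.e. -8.98%.

-8.98%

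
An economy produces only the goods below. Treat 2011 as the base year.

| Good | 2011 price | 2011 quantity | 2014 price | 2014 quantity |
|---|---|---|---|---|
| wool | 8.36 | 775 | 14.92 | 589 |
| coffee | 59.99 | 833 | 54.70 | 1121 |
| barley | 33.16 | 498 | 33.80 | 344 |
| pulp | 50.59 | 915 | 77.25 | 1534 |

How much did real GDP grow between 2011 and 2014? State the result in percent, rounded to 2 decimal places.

Real GDP 2011 = Nominal GDP 2011 = 8.36·775 + 59.99·833 + 33.16·498 + 50.59·915 = 119254.20.
Real GDP 2014 (at 2011 prices) = 8.36·589 + 59.99·1121 + 33.16·344 + 50.59·1534 = 161184.93.
Real growth = 161184.93/119254.20 − 1 = 0.3516.

35.16%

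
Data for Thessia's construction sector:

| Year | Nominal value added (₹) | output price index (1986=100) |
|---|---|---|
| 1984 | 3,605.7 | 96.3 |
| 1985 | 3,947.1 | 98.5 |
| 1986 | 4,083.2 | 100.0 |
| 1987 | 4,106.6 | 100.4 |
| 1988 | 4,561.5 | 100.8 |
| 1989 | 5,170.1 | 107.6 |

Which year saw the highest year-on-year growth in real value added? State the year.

1985: real = 3947.1/0.985 = 4007.21; growth vs 1984 (3744.24) = 7.02%.
1986: real = 4083.2/1.000 = 4083.20; growth vs 1985 (4007.21) = 1.90%.
1987: real = 4106.6/1.004 = 4090.24; growth vs 1986 (4083.20) = 0.17%.
1988: real = 4561.5/1.008 = 4525.30; growth vs 1987 (4090.24) = 10.64%.
1989: real = 5170.1/1.076 = 4804.93; growth vs 1988 (4525.30) = 6.18%.

1988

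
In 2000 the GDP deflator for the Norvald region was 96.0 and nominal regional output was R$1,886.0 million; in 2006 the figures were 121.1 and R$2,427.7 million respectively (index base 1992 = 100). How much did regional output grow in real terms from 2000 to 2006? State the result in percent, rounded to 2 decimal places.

2.04%

Real regional output 2000 = 1886.0 / 0.960 = 1964.58.
Real regional output 2006 = 2427.7 / 1.211 = 2004.71.
Real growth = 2004.71 / 1964.58 − 1 = 0.0204.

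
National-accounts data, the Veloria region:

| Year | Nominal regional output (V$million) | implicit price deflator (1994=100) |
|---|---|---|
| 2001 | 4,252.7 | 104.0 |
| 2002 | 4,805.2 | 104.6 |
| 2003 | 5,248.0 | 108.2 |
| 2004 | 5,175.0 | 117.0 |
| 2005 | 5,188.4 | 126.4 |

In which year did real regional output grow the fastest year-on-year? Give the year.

2002

2002: real = 4805.2/1.046 = 4593.88; growth vs 2001 (4089.13) = 12.34%.
2003: real = 5248.0/1.082 = 4850.28; growth vs 2002 (4593.88) = 5.58%.
2004: real = 5175.0/1.170 = 4423.08; growth vs 2003 (4850.28) = -8.81%.
2005: real = 5188.4/1.264 = 4104.75; growth vs 2004 (4423.08) = -7.20%.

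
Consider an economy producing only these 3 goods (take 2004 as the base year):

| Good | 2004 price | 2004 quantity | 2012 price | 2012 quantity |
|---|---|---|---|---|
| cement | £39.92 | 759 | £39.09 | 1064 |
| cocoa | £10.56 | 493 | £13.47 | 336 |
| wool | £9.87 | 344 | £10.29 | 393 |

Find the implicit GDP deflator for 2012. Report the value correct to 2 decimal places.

100.52

Nominal GDP 2012 = 39.09·1064 + 13.47·336 + 10.29·393 = 50161.65.
Real GDP 2012 (at 2004 prices) = 39.92·1064 + 10.56·336 + 9.87·393 = 49901.95.
Deflator = Nominal/Real × 100 = 50161.65/49901.95 × 100 = 100.520.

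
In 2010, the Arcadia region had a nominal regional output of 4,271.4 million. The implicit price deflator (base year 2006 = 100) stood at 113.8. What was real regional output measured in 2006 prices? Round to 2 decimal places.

3,753.43 million

Real regional output = Nominal / (implicit price deflator/100) = 4271.4 / 1.138 = 3753.43.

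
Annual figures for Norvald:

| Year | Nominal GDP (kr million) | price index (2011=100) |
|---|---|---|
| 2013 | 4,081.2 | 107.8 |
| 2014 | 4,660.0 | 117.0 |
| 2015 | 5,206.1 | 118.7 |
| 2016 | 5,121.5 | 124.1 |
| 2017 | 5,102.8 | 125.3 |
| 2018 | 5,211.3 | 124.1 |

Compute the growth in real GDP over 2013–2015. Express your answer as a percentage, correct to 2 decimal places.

15.85%

Real GDP 2013 = 4081.2/1.078 = 3785.90.
Real GDP 2015 = 5206.1/1.187 = 4385.93.
Change = 4385.93/3785.90 − 1 = 0.1585.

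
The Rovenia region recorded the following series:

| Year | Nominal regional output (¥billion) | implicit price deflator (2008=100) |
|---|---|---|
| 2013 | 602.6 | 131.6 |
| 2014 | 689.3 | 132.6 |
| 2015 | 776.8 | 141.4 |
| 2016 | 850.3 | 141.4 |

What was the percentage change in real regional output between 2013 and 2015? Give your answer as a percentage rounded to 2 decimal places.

19.97%

Real regional output 2013 = 602.6/1.316 = 457.90.
Real regional output 2015 = 776.8/1.414 = 549.36.
Change = 549.36/457.90 − 1 = 0.1997.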